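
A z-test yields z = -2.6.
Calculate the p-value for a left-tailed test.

For z = -2.6:
p = P(Z < -2.6) = Φ(-2.6) = 0.0047

Answer: p-value ≈ 0.0047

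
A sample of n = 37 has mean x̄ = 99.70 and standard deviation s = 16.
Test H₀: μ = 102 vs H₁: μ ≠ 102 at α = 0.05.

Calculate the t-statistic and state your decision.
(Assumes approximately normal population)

Answer: t = -0.8744, fail to reject H₀

Derivation:
df = n - 1 = 36
SE = s/√n = 16/√37 = 2.6304
t = (x̄ - μ₀)/SE = (99.70 - 102)/2.6304 = -0.8744
Critical value: t_{0.025,36} = ±2.028
p-value ≈ 0.3877
Decision: fail to reject H₀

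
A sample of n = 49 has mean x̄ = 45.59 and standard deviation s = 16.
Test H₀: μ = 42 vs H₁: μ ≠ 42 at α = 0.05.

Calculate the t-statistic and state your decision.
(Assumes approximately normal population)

df = n - 1 = 48
SE = s/√n = 16/√49 = 2.2857
t = (x̄ - μ₀)/SE = (45.59 - 42)/2.2857 = 1.5706
Critical value: t_{0.025,48} = ±2.011
p-value ≈ 0.1228
Decision: fail to reject H₀

Answer: t = 1.5706, fail to reject H₀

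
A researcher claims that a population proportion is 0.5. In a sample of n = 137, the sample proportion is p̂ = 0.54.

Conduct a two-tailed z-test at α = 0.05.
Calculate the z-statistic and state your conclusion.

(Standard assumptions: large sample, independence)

Answer: z = 0.9364, fail to reject H₀

Derivation:
H₀: p = 0.5, H₁: p ≠ 0.5
Standard error: SE = √(p₀(1-p₀)/n) = √(0.5×0.5/137) = 0.042718
z-statistic: z = (p̂ - p₀)/SE = (0.54 - 0.5)/0.042718 = 0.9364
Critical value: z_0.025 = ±1.960
p-value = 0.3491
Decision: fail to reject H₀ at α = 0.05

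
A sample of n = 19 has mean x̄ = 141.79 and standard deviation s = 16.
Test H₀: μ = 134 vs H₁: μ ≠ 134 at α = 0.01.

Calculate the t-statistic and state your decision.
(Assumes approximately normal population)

Answer: t = 2.1222, fail to reject H₀

Derivation:
df = n - 1 = 18
SE = s/√n = 16/√19 = 3.6707
t = (x̄ - μ₀)/SE = (141.79 - 134)/3.6707 = 2.1222
Critical value: t_{0.005,18} = ±2.878
p-value ≈ 0.0480
Decision: fail to reject H₀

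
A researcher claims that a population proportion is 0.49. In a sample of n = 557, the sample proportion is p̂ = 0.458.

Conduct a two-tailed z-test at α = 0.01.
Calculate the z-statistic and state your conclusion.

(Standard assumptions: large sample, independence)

H₀: p = 0.49, H₁: p ≠ 0.49
Standard error: SE = √(p₀(1-p₀)/n) = √(0.49×0.51/557) = 0.021181
z-statistic: z = (p̂ - p₀)/SE = (0.458 - 0.49)/0.021181 = -1.5108
Critical value: z_0.005 = ±2.576
p-value = 0.1308
Decision: fail to reject H₀ at α = 0.01

Answer: z = -1.5108, fail to reject H₀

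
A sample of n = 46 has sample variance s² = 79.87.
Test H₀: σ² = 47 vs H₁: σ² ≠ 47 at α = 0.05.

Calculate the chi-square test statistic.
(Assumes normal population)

df = n - 1 = 45
χ² = (n-1)s²/σ₀² = 45×79.87/47 = 76.4713
Critical values: χ²_{0.975,45} = 28.366, χ²_{0.025,45} = 65.410
Rejection region: χ² < 28.366 or χ² > 65.410
Decision: reject H₀

Answer: χ² = 76.4713, reject H₀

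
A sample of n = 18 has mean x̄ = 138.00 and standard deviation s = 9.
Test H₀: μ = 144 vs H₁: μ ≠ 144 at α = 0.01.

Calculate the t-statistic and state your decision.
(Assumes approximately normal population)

Answer: t = -2.8285, fail to reject H₀

Derivation:
df = n - 1 = 17
SE = s/√n = 9/√18 = 2.1213
t = (x̄ - μ₀)/SE = (138.00 - 144)/2.1213 = -2.8285
Critical value: t_{0.005,17} = ±2.898
p-value ≈ 0.0116
Decision: fail to reject H₀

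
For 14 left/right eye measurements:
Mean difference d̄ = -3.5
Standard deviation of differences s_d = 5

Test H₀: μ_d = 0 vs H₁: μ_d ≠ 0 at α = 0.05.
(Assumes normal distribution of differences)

df = n - 1 = 13
SE = s_d/√n = 5/√14 = 1.3363
t = d̄/SE = -3.5/1.3363 = -2.6192
Critical value: t_{0.025,13} = ±2.160
p-value ≈ 0.0212
Decision: reject H₀

Answer: t = -2.6192, reject H₀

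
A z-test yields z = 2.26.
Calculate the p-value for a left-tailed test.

For z = 2.26:
p = P(Z < 2.26) = Φ(2.26) = 0.9881

Answer: p-value ≈ 0.9881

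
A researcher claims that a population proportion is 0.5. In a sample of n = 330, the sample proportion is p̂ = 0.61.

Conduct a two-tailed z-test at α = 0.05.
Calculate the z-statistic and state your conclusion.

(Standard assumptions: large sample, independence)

Answer: z = 3.9965, reject H₀

Derivation:
H₀: p = 0.5, H₁: p ≠ 0.5
Standard error: SE = √(p₀(1-p₀)/n) = √(0.5×0.5/330) = 0.027524
z-statistic: z = (p̂ - p₀)/SE = (0.61 - 0.5)/0.027524 = 3.9965
Critical value: z_0.025 = ±1.960
p-value = 0.0001
Decision: reject H₀ at α = 0.05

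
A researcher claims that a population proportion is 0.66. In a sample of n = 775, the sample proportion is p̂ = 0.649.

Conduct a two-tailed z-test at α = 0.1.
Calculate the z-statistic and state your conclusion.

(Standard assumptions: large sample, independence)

Answer: z = -0.6465, fail to reject H₀

Derivation:
H₀: p = 0.66, H₁: p ≠ 0.66
Standard error: SE = √(p₀(1-p₀)/n) = √(0.66×0.34/775) = 0.017016
z-statistic: z = (p̂ - p₀)/SE = (0.649 - 0.66)/0.017016 = -0.6465
Critical value: z_0.05 = ±1.645
p-value = 0.5180
Decision: fail to reject H₀ at α = 0.1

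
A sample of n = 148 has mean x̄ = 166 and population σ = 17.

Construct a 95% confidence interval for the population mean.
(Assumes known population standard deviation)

Confidence level: 95%, α = 0.05
z_0.025 = 1.960
SE = σ/√n = 17/√148 = 1.3974
Margin of error = 1.960 × 1.3974 = 2.7389
CI: x̄ ± margin = 166 ± 2.7389
CI: (163.2611, 168.7389)

Answer: (163.2611, 168.7389)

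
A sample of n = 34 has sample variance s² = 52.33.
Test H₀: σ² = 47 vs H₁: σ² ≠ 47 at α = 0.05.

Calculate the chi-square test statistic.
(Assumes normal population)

df = n - 1 = 33
χ² = (n-1)s²/σ₀² = 33×52.33/47 = 36.7423
Critical values: χ²_{0.975,33} = 19.047, χ²_{0.025,33} = 50.725
Rejection region: χ² < 19.047 or χ² > 50.725
Decision: fail to reject H₀

Answer: χ² = 36.7423, fail to reject H₀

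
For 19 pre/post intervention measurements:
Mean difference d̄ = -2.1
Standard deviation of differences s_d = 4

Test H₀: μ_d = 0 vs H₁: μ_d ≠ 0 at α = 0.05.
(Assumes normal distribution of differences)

df = n - 1 = 18
SE = s_d/√n = 4/√19 = 0.9177
t = d̄/SE = -2.1/0.9177 = -2.2883
Critical value: t_{0.025,18} = ±2.101
p-value ≈ 0.0344
Decision: reject H₀

Answer: t = -2.2883, reject H₀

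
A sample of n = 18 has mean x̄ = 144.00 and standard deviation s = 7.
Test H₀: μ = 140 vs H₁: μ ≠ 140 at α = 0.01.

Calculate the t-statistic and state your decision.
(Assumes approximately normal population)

Answer: t = 2.4244, fail to reject H₀

Derivation:
df = n - 1 = 17
SE = s/√n = 7/√18 = 1.6499
t = (x̄ - μ₀)/SE = (144.00 - 140)/1.6499 = 2.4244
Critical value: t_{0.005,17} = ±2.898
p-value ≈ 0.0268
Decision: fail to reject H₀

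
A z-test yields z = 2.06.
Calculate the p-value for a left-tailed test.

Answer: p-value ≈ 0.9803

Derivation:
For z = 2.06:
p = P(Z < 2.06) = Φ(2.06) = 0.9803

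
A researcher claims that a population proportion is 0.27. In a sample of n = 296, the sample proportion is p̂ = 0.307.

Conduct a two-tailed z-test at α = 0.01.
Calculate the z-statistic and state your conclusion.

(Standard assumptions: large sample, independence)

H₀: p = 0.27, H₁: p ≠ 0.27
Standard error: SE = √(p₀(1-p₀)/n) = √(0.27×0.73/296) = 0.025805
z-statistic: z = (p̂ - p₀)/SE = (0.307 - 0.27)/0.025805 = 1.4338
Critical value: z_0.005 = ±2.576
p-value = 0.1516
Decision: fail to reject H₀ at α = 0.01

Answer: z = 1.4338, fail to reject H₀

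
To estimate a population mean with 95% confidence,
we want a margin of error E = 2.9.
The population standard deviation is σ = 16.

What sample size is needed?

z_0.025 = 1.960
n = (z×σ/E)² = (1.960×16/2.9)²
n = 116.9381
Round up: n = 117

Answer: n = 117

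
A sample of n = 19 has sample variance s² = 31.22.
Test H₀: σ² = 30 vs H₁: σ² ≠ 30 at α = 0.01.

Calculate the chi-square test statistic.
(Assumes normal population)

Answer: χ² = 18.7320, fail to reject H₀

Derivation:
df = n - 1 = 18
χ² = (n-1)s²/σ₀² = 18×31.22/30 = 18.7320
Critical values: χ²_{0.995,18} = 6.265, χ²_{0.005,18} = 37.156
Rejection region: χ² < 6.265 or χ² > 37.156
Decision: fail to reject H₀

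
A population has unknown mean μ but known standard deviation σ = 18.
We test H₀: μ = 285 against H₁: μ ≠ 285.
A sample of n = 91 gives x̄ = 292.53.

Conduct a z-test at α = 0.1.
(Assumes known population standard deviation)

Answer: z = 3.9907, reject H₀

Derivation:
Standard error: SE = σ/√n = 18/√91 = 1.8869
z-statistic: z = (x̄ - μ₀)/SE = (292.53 - 285)/1.8869 = 3.9907
Critical value: ±1.645
p-value = 0.0001
Decision: reject H₀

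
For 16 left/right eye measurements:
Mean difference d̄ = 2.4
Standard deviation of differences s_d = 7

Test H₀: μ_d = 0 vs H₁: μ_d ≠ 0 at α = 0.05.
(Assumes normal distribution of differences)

Answer: t = 1.3714, fail to reject H₀

Derivation:
df = n - 1 = 15
SE = s_d/√n = 7/√16 = 1.7500
t = d̄/SE = 2.4/1.7500 = 1.3714
Critical value: t_{0.025,15} = ±2.131
p-value ≈ 0.1904
Decision: fail to reject H₀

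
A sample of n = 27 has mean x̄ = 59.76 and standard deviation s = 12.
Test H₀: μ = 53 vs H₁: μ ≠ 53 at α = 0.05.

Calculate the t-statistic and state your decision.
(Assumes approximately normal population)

Answer: t = 2.9272, reject H₀

Derivation:
df = n - 1 = 26
SE = s/√n = 12/√27 = 2.3094
t = (x̄ - μ₀)/SE = (59.76 - 53)/2.3094 = 2.9272
Critical value: t_{0.025,26} = ±2.056
p-value ≈ 0.0070
Decision: reject H₀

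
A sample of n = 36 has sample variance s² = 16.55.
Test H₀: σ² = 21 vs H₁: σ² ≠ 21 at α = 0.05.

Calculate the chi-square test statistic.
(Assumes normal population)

df = n - 1 = 35
χ² = (n-1)s²/σ₀² = 35×16.55/21 = 27.5833
Critical values: χ²_{0.975,35} = 20.569, χ²_{0.025,35} = 53.203
Rejection region: χ² < 20.569 or χ² > 53.203
Decision: fail to reject H₀

Answer: χ² = 27.5833, fail to reject H₀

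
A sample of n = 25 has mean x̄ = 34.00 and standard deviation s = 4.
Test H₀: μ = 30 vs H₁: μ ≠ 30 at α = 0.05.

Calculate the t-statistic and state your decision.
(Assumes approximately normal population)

df = n - 1 = 24
SE = s/√n = 4/√25 = 0.8000
t = (x̄ - μ₀)/SE = (34.00 - 30)/0.8000 = 5.0000
Critical value: t_{0.025,24} = ±2.064
p-value < 0.0001
Decision: reject H₀

Answer: t = 5.0000, reject H₀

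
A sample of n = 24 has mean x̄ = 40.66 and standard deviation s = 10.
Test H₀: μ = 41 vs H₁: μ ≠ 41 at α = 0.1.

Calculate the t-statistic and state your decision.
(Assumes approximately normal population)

Answer: t = -0.1666, fail to reject H₀

Derivation:
df = n - 1 = 23
SE = s/√n = 10/√24 = 2.0412
t = (x̄ - μ₀)/SE = (40.66 - 41)/2.0412 = -0.1666
Critical value: t_{0.05,23} = ±1.714
p-value ≈ 0.8691
Decision: fail to reject H₀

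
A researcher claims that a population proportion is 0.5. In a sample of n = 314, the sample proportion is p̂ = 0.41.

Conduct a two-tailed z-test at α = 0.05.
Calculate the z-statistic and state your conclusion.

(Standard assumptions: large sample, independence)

Answer: z = -3.1896, reject H₀

Derivation:
H₀: p = 0.5, H₁: p ≠ 0.5
Standard error: SE = √(p₀(1-p₀)/n) = √(0.5×0.5/314) = 0.028217
z-statistic: z = (p̂ - p₀)/SE = (0.41 - 0.5)/0.028217 = -3.1896
Critical value: z_0.025 = ±1.960
p-value = 0.0014
Decision: reject H₀ at α = 0.05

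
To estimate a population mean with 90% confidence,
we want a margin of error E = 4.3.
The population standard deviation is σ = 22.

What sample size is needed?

z_0.05 = 1.645
n = (z×σ/E)² = (1.645×22/4.3)²
n = 70.8338
Round up: n = 71

Answer: n = 71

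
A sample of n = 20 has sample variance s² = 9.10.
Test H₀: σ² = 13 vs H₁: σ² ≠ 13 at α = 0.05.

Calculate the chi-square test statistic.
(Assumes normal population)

df = n - 1 = 19
χ² = (n-1)s²/σ₀² = 19×9.10/13 = 13.3000
Critical values: χ²_{0.975,19} = 8.907, χ²_{0.025,19} = 32.852
Rejection region: χ² < 8.907 or χ² > 32.852
Decision: fail to reject H₀

Answer: χ² = 13.3000, fail to reject H₀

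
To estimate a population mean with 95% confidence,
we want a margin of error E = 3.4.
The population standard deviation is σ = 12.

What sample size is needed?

Answer: n = 48

Derivation:
z_0.025 = 1.960
n = (z×σ/E)² = (1.960×12/3.4)²
n = 47.8538
Round up: n = 48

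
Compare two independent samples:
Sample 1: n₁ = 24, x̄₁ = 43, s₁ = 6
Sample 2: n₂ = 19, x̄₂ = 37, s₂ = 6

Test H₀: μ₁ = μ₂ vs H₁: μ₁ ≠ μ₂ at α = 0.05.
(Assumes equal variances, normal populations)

Pooled variance: s²_p = [23×6² + 18×6²]/(41) = 36.0000
s_p = 6.0000
SE = s_p×√(1/n₁ + 1/n₂) = 6.0000×√(1/24 + 1/19) = 1.8425
t = (x̄₁ - x̄₂)/SE = (43 - 37)/1.8425 = 3.2564
df = 41, t-critical = ±2.020
Decision: reject H₀

Answer: t = 3.2564, reject H₀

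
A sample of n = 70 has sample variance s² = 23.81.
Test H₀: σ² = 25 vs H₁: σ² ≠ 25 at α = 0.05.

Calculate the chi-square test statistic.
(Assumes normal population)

df = n - 1 = 69
χ² = (n-1)s²/σ₀² = 69×23.81/25 = 65.7156
Critical values: χ²_{0.975,69} = 47.924, χ²_{0.025,69} = 93.856
Rejection region: χ² < 47.924 or χ² > 93.856
Decision: fail to reject H₀

Answer: χ² = 65.7156, fail to reject H₀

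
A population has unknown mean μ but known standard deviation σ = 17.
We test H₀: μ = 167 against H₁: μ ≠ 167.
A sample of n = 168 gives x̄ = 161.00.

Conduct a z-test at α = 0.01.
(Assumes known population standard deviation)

Standard error: SE = σ/√n = 17/√168 = 1.3116
z-statistic: z = (x̄ - μ₀)/SE = (161.00 - 167)/1.3116 = -4.5746
Critical value: ±2.576
p-value < 0.0001
Decision: reject H₀

Answer: z = -4.5746, reject H₀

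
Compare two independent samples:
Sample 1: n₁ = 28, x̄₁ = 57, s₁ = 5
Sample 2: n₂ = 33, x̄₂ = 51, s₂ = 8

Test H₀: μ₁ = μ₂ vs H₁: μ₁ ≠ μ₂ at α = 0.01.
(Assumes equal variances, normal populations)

Answer: t = 3.4374, reject H₀

Derivation:
Pooled variance: s²_p = [27×5² + 32×8²]/(59) = 46.1525
s_p = 6.7936
SE = s_p×√(1/n₁ + 1/n₂) = 6.7936×√(1/28 + 1/33) = 1.7455
t = (x̄₁ - x̄₂)/SE = (57 - 51)/1.7455 = 3.4374
df = 59, t-critical = ±2.662
Decision: reject H₀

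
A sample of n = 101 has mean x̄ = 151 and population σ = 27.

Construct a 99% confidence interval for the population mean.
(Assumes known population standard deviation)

Answer: (144.0793, 157.9207)

Derivation:
Confidence level: 99%, α = 0.01
z_0.005 = 2.576
SE = σ/√n = 27/√101 = 2.6866
Margin of error = 2.576 × 2.6866 = 6.9207
CI: x̄ ± margin = 151 ± 6.9207
CI: (144.0793, 157.9207)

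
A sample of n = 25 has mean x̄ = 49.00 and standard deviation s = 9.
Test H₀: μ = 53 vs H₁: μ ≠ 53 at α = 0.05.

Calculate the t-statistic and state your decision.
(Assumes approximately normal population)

df = n - 1 = 24
SE = s/√n = 9/√25 = 1.8000
t = (x̄ - μ₀)/SE = (49.00 - 53)/1.8000 = -2.2222
Critical value: t_{0.025,24} = ±2.064
p-value ≈ 0.0359
Decision: reject H₀

Answer: t = -2.2222, reject H₀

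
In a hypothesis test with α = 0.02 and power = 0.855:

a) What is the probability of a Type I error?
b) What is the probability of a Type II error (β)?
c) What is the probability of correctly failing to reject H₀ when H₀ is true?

Answer: a) 0.02, b) 0.145, c) 0.98

Derivation:
a) Type I error probability = α = 0.02
b) Power = P(reject H₀ | H₁ true) = 1 - β = 0.855, so Type II error probability = β = 1 - Power = 0.145
c) P(fail to reject H₀ | H₀ true) = 1 - α = 0.98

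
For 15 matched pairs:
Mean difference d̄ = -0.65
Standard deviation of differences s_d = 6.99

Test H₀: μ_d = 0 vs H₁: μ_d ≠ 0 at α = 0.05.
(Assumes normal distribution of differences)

Answer: t = -0.3602, fail to reject H₀

Derivation:
df = n - 1 = 14
SE = s_d/√n = 6.99/√15 = 1.8048
t = d̄/SE = -0.65/1.8048 = -0.3602
Critical value: t_{0.025,14} = ±2.145
p-value ≈ 0.7241
Decision: fail to reject H₀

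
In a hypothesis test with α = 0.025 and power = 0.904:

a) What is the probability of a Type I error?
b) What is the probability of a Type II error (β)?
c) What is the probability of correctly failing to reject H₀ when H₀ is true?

a) Type I error probability = α = 0.025
b) Power = P(reject H₀ | H₁ true) = 1 - β = 0.904, so Type II error probability = β = 1 - Power = 0.096
c) P(fail to reject H₀ | H₀ true) = 1 - α = 0.975

Answer: a) 0.025, b) 0.096, c) 0.975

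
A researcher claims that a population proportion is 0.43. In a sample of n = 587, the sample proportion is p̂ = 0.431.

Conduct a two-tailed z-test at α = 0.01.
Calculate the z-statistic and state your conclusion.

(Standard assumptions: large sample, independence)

Answer: z = 0.0489, fail to reject H₀

Derivation:
H₀: p = 0.43, H₁: p ≠ 0.43
Standard error: SE = √(p₀(1-p₀)/n) = √(0.43×0.57/587) = 0.020434
z-statistic: z = (p̂ - p₀)/SE = (0.431 - 0.43)/0.020434 = 0.0489
Critical value: z_0.005 = ±2.576
p-value = 0.9610
Decision: fail to reject H₀ at α = 0.01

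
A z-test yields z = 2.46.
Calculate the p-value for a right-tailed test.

For z = 2.46:
p = P(Z > 2.46) = 1 - Φ(2.46) = 0.0069

Answer: p-value ≈ 0.0069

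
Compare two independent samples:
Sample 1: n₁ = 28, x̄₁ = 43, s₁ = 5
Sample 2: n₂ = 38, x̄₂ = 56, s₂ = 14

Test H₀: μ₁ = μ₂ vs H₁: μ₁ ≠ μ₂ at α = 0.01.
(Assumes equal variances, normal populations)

Pooled variance: s²_p = [27×5² + 37×14²]/(64) = 123.8594
s_p = 11.1292
SE = s_p×√(1/n₁ + 1/n₂) = 11.1292×√(1/28 + 1/38) = 2.7718
t = (x̄₁ - x̄₂)/SE = (43 - 56)/2.7718 = -4.6901
df = 64, t-critical = ±2.655
Decision: reject H₀

Answer: t = -4.6901, reject H₀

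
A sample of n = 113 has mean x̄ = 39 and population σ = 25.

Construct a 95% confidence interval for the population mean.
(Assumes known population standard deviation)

Answer: (34.3905, 43.6095)

Derivation:
Confidence level: 95%, α = 0.05
z_0.025 = 1.960
SE = σ/√n = 25/√113 = 2.3518
Margin of error = 1.960 × 2.3518 = 4.6095
CI: x̄ ± margin = 39 ± 4.6095
CI: (34.3905, 43.6095)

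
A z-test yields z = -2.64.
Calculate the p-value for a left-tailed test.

For z = -2.64:
p = P(Z < -2.64) = Φ(-2.64) = 0.0041

Answer: p-value ≈ 0.0041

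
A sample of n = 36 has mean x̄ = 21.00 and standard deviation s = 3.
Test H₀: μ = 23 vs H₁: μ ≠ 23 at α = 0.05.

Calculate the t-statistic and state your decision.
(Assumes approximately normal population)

Answer: t = -4.0000, reject H₀

Derivation:
df = n - 1 = 35
SE = s/√n = 3/√36 = 0.5000
t = (x̄ - μ₀)/SE = (21.00 - 23)/0.5000 = -4.0000
Critical value: t_{0.025,35} = ±2.030
p-value ≈ 0.0003
Decision: reject H₀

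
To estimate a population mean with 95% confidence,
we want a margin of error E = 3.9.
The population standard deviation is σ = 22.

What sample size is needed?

z_0.025 = 1.960
n = (z×σ/E)² = (1.960×22/3.9)²
n = 122.2442
Round up: n = 123

Answer: n = 123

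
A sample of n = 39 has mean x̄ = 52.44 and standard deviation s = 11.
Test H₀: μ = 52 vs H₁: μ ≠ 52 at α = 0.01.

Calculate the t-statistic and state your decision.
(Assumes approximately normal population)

df = n - 1 = 38
SE = s/√n = 11/√39 = 1.7614
t = (x̄ - μ₀)/SE = (52.44 - 52)/1.7614 = 0.2498
Critical value: t_{0.005,38} = ±2.712
p-value ≈ 0.8041
Decision: fail to reject H₀

Answer: t = 0.2498, fail to reject H₀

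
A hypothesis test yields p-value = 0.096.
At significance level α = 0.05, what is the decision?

Compare p-value to α:
0.096 ≥ 0.05
Decision: fail to reject H₀

Answer: fail to reject H₀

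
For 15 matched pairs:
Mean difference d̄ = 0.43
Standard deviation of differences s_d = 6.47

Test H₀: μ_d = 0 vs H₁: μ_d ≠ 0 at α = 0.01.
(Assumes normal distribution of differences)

df = n - 1 = 14
SE = s_d/√n = 6.47/√15 = 1.6705
t = d̄/SE = 0.43/1.6705 = 0.2574
Critical value: t_{0.005,14} = ±2.977
p-value ≈ 0.8006
Decision: fail to reject H₀

Answer: t = 0.2574, fail to reject H₀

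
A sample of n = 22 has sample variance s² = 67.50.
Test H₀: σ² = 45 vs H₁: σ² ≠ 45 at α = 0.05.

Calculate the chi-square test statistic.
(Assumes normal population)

Answer: χ² = 31.5000, fail to reject H₀

Derivation:
df = n - 1 = 21
χ² = (n-1)s²/σ₀² = 21×67.50/45 = 31.5000
Critical values: χ²_{0.975,21} = 10.283, χ²_{0.025,21} = 35.479
Rejection region: χ² < 10.283 or χ² > 35.479
Decision: fail to reject H₀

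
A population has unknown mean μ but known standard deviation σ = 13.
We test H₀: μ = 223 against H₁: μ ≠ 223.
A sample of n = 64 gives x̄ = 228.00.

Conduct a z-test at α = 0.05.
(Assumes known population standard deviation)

Answer: z = 3.0769, reject H₀

Derivation:
Standard error: SE = σ/√n = 13/√64 = 1.6250
z-statistic: z = (x̄ - μ₀)/SE = (228.00 - 223)/1.6250 = 3.0769
Critical value: ±1.960
p-value = 0.0021
Decision: reject H₀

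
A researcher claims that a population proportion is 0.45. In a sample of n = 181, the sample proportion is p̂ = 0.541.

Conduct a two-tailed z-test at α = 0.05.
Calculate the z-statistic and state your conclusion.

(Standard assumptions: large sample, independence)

Answer: z = 2.4609, reject H₀

Derivation:
H₀: p = 0.45, H₁: p ≠ 0.45
Standard error: SE = √(p₀(1-p₀)/n) = √(0.45×0.55/181) = 0.036978
z-statistic: z = (p̂ - p₀)/SE = (0.541 - 0.45)/0.036978 = 2.4609
Critical value: z_0.025 = ±1.960
p-value = 0.0139
Decision: reject H₀ at α = 0.05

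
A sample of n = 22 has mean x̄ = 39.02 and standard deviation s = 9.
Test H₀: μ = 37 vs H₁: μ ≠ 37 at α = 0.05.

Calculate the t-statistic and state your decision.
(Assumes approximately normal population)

df = n - 1 = 21
SE = s/√n = 9/√22 = 1.9188
t = (x̄ - μ₀)/SE = (39.02 - 37)/1.9188 = 1.0527
Critical value: t_{0.025,21} = ±2.080
p-value ≈ 0.3044
Decision: fail to reject H₀

Answer: t = 1.0527, fail to reject H₀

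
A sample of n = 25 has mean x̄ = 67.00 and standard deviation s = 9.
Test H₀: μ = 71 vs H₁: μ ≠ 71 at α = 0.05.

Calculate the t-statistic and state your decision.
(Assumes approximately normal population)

df = n - 1 = 24
SE = s/√n = 9/√25 = 1.8000
t = (x̄ - μ₀)/SE = (67.00 - 71)/1.8000 = -2.2222
Critical value: t_{0.025,24} = ±2.064
p-value ≈ 0.0359
Decision: reject H₀

Answer: t = -2.2222, reject H₀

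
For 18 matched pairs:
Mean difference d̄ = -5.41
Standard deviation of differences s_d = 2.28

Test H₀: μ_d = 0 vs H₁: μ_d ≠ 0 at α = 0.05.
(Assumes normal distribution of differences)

Answer: t = -10.0670, reject H₀

Derivation:
df = n - 1 = 17
SE = s_d/√n = 2.28/√18 = 0.5374
t = d̄/SE = -5.41/0.5374 = -10.0670
Critical value: t_{0.025,17} = ±2.110
p-value < 0.0001
Decision: reject H₀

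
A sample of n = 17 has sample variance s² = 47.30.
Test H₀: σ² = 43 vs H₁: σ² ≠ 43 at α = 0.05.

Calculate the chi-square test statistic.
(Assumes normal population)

Answer: χ² = 17.6000, fail to reject H₀

Derivation:
df = n - 1 = 16
χ² = (n-1)s²/σ₀² = 16×47.30/43 = 17.6000
Critical values: χ²_{0.975,16} = 6.908, χ²_{0.025,16} = 28.845
Rejection region: χ² < 6.908 or χ² > 28.845
Decision: fail to reject H₀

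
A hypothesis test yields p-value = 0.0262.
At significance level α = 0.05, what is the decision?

Answer: reject H₀

Derivation:
Compare p-value to α:
0.0262 < 0.05
Decision: reject H₀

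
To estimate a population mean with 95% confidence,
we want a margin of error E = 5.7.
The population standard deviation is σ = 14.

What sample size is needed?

z_0.025 = 1.960
n = (z×σ/E)² = (1.960×14/5.7)²
n = 23.1749
Round up: n = 24

Answer: n = 24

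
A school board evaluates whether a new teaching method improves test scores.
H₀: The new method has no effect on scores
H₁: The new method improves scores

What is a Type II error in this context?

A Type I error (probability α) occurs when we reject a true H₀.
A Type II error (probability β) occurs when we fail to reject a false H₀.

Answer: Failing to adopt an effective teaching method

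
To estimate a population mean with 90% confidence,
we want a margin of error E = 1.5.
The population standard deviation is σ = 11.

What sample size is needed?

Answer: n = 146

Derivation:
z_0.05 = 1.645
n = (z×σ/E)² = (1.645×11/1.5)²
n = 145.5240
Round up: n = 146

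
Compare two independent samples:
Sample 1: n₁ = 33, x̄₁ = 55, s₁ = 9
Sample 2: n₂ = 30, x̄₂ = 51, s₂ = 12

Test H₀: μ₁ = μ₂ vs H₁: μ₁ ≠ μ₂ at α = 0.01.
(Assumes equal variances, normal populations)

Pooled variance: s²_p = [32×9² + 29×12²]/(61) = 110.9508
s_p = 10.5333
SE = s_p×√(1/n₁ + 1/n₂) = 10.5333×√(1/33 + 1/30) = 2.6572
t = (x̄₁ - x̄₂)/SE = (55 - 51)/2.6572 = 1.5053
df = 61, t-critical = ±2.659
Decision: fail to reject H₀

Answer: t = 1.5053, fail to reject H₀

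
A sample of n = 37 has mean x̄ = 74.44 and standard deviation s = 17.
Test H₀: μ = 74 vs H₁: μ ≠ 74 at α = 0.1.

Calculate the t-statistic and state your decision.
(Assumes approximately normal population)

Answer: t = 0.1574, fail to reject H₀

Derivation:
df = n - 1 = 36
SE = s/√n = 17/√37 = 2.7948
t = (x̄ - μ₀)/SE = (74.44 - 74)/2.7948 = 0.1574
Critical value: t_{0.05,36} = ±1.688
p-value ≈ 0.8758
Decision: fail to reject H₀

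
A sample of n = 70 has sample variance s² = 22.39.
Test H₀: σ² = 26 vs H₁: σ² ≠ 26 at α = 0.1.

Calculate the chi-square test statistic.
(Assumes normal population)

Answer: χ² = 59.4196, fail to reject H₀

Derivation:
df = n - 1 = 69
χ² = (n-1)s²/σ₀² = 69×22.39/26 = 59.4196
Critical values: χ²_{0.95,69} = 50.879, χ²_{0.05,69} = 89.391
Rejection region: χ² < 50.879 or χ² > 89.391
Decision: fail to reject H₀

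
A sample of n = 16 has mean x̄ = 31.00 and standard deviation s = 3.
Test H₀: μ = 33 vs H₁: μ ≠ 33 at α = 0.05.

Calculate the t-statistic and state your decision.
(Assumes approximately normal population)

Answer: t = -2.6667, reject H₀

Derivation:
df = n - 1 = 15
SE = s/√n = 3/√16 = 0.7500
t = (x̄ - μ₀)/SE = (31.00 - 33)/0.7500 = -2.6667
Critical value: t_{0.025,15} = ±2.131
p-value ≈ 0.0176
Decision: reject H₀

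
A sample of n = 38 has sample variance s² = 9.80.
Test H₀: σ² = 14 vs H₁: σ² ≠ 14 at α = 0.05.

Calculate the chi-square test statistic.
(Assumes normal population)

df = n - 1 = 37
χ² = (n-1)s²/σ₀² = 37×9.80/14 = 25.9000
Critical values: χ²_{0.975,37} = 22.106, χ²_{0.025,37} = 55.668
Rejection region: χ² < 22.106 or χ² > 55.668
Decision: fail to reject H₀

Answer: χ² = 25.9000, fail to reject H₀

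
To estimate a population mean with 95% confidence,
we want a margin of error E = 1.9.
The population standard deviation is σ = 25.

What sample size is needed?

Answer: n = 666

Derivation:
z_0.025 = 1.960
n = (z×σ/E)² = (1.960×25/1.9)²
n = 665.0970
Round up: n = 666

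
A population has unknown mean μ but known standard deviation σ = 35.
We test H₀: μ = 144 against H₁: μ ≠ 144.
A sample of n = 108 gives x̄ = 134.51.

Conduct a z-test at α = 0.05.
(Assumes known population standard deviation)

Standard error: SE = σ/√n = 35/√108 = 3.3679
z-statistic: z = (x̄ - μ₀)/SE = (134.51 - 144)/3.3679 = -2.8178
Critical value: ±1.960
p-value = 0.0048
Decision: reject H₀

Answer: z = -2.8178, reject H₀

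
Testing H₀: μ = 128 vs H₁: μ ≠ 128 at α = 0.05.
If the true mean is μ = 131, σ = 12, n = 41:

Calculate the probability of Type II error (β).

SE = σ/√n = 12/√41 = 1.8741
Critical values: μ₀ ± z_0.025×SE = 128 ± 1.960×1.8741
Acceptance region: (124.3268, 131.6732)
Under H₁ (μ = 131): z_high = (131.6732 - 131)/1.8741 = 0.3592, z_low = (124.3268 - 131)/1.8741 = -3.5607
β = P(not reject | H₁) = Φ(0.3592) - Φ(-3.5607) ≈ 0.6401

Answer: β ≈ 0.6401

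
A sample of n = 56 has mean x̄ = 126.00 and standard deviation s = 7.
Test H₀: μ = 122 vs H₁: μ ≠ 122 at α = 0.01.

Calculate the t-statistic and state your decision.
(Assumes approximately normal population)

df = n - 1 = 55
SE = s/√n = 7/√56 = 0.9354
t = (x̄ - μ₀)/SE = (126.00 - 122)/0.9354 = 4.2762
Critical value: t_{0.005,55} = ±2.668
p-value ≈ 0.0001
Decision: reject H₀

Answer: t = 4.2762, reject H₀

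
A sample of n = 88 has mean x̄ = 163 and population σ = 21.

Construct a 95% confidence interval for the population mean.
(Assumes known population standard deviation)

Answer: (158.6123, 167.3877)

Derivation:
Confidence level: 95%, α = 0.05
z_0.025 = 1.960
SE = σ/√n = 21/√88 = 2.2386
Margin of error = 1.960 × 2.2386 = 4.3877
CI: x̄ ± margin = 163 ± 4.3877
CI: (158.6123, 167.3877)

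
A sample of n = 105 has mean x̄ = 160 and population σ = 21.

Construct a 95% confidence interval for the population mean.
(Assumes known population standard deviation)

Confidence level: 95%, α = 0.05
z_0.025 = 1.960
SE = σ/√n = 21/√105 = 2.0494
Margin of error = 1.960 × 2.0494 = 4.0168
CI: x̄ ± margin = 160 ± 4.0168
CI: (155.9832, 164.0168)

Answer: (155.9832, 164.0168)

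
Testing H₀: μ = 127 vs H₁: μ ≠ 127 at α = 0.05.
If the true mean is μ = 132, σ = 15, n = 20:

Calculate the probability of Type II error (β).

SE = σ/√n = 15/√20 = 3.3541
Critical values: μ₀ ± z_0.025×SE = 127 ± 1.960×3.3541
Acceptance region: (120.4260, 133.5740)
Under H₁ (μ = 132): z_high = (133.5740 - 132)/3.3541 = 0.4693, z_low = (120.4260 - 132)/3.3541 = -3.4507
β = P(not reject | H₁) = Φ(0.4693) - Φ(-3.4507) ≈ 0.6803

Answer: β ≈ 0.6803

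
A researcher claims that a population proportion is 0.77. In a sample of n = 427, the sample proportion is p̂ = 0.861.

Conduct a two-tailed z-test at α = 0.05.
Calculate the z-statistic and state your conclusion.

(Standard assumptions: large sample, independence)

Answer: z = 4.4682, reject H₀

Derivation:
H₀: p = 0.77, H₁: p ≠ 0.77
Standard error: SE = √(p₀(1-p₀)/n) = √(0.77×0.23/427) = 0.020366
z-statistic: z = (p̂ - p₀)/SE = (0.861 - 0.77)/0.020366 = 4.4682
Critical value: z_0.025 = ±1.960
p-value < 0.0001
Decision: reject H₀ at α = 0.05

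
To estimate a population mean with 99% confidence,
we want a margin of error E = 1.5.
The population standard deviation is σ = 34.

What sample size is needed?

z_0.005 = 2.576
n = (z×σ/E)² = (2.576×34/1.5)²
n = 3409.3142
Round up: n = 3410

Answer: n = 3410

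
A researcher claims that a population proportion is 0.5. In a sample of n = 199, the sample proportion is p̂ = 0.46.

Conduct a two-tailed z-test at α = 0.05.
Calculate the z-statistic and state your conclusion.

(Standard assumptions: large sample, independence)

H₀: p = 0.5, H₁: p ≠ 0.5
Standard error: SE = √(p₀(1-p₀)/n) = √(0.5×0.5/199) = 0.035444
z-statistic: z = (p̂ - p₀)/SE = (0.46 - 0.5)/0.035444 = -1.1285
Critical value: z_0.025 = ±1.960
p-value = 0.2591
Decision: fail to reject H₀ at α = 0.05

Answer: z = -1.1285, fail to reject H₀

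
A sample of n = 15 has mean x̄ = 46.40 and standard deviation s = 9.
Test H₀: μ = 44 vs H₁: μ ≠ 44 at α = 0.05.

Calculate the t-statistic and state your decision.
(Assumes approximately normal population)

df = n - 1 = 14
SE = s/√n = 9/√15 = 2.3238
t = (x̄ - μ₀)/SE = (46.40 - 44)/2.3238 = 1.0328
Critical value: t_{0.025,14} = ±2.145
p-value ≈ 0.3192
Decision: fail to reject H₀

Answer: t = 1.0328, fail to reject H₀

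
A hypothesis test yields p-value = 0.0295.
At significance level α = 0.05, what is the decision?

Answer: reject H₀

Derivation:
Compare p-value to α:
0.0295 < 0.05
Decision: reject H₀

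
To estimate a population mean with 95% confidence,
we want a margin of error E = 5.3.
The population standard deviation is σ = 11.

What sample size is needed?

z_0.025 = 1.960
n = (z×σ/E)² = (1.960×11/5.3)²
n = 16.5480
Round up: n = 17

Answer: n = 17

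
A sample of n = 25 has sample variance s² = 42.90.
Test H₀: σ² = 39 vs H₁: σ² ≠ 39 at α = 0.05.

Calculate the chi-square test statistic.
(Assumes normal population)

df = n - 1 = 24
χ² = (n-1)s²/σ₀² = 24×42.90/39 = 26.4000
Critical values: χ²_{0.975,24} = 12.401, χ²_{0.025,24} = 39.364
Rejection region: χ² < 12.401 or χ² > 39.364
Decision: fail to reject H₀

Answer: χ² = 26.4000, fail to reject H₀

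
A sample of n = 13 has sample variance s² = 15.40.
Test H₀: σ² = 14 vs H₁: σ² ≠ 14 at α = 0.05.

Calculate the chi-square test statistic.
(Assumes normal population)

df = n - 1 = 12
χ² = (n-1)s²/σ₀² = 12×15.40/14 = 13.2000
Critical values: χ²_{0.975,12} = 4.404, χ²_{0.025,12} = 23.337
Rejection region: χ² < 4.404 or χ² > 23.337
Decision: fail to reject H₀

Answer: χ² = 13.2000, fail to reject H₀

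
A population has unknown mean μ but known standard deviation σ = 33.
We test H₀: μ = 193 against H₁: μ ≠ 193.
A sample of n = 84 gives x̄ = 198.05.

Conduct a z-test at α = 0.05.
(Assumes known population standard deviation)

Answer: z = 1.4025, fail to reject H₀

Derivation:
Standard error: SE = σ/√n = 33/√84 = 3.6006
z-statistic: z = (x̄ - μ₀)/SE = (198.05 - 193)/3.6006 = 1.4025
Critical value: ±1.960
p-value = 0.1608
Decision: fail to reject H₀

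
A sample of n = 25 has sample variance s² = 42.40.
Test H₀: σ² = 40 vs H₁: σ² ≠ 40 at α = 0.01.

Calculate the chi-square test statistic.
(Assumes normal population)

Answer: χ² = 25.4400, fail to reject H₀

Derivation:
df = n - 1 = 24
χ² = (n-1)s²/σ₀² = 24×42.40/40 = 25.4400
Critical values: χ²_{0.995,24} = 9.886, χ²_{0.005,24} = 45.559
Rejection region: χ² < 9.886 or χ² > 45.559
Decision: fail to reject H₀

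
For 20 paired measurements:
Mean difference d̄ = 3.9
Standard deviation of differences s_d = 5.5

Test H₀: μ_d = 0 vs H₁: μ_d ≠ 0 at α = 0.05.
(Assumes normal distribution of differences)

df = n - 1 = 19
SE = s_d/√n = 5.5/√20 = 1.2298
t = d̄/SE = 3.9/1.2298 = 3.1712
Critical value: t_{0.025,19} = ±2.093
p-value ≈ 0.0050
Decision: reject H₀

Answer: t = 3.1712, reject H₀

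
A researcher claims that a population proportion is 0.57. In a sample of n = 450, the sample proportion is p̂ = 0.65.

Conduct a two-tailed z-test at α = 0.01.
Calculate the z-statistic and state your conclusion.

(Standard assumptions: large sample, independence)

Answer: z = 3.4279, reject H₀

Derivation:
H₀: p = 0.57, H₁: p ≠ 0.57
Standard error: SE = √(p₀(1-p₀)/n) = √(0.57×0.43/450) = 0.023338
z-statistic: z = (p̂ - p₀)/SE = (0.65 - 0.57)/0.023338 = 3.4279
Critical value: z_0.005 = ±2.576
p-value = 0.0006
Decision: reject H₀ at α = 0.01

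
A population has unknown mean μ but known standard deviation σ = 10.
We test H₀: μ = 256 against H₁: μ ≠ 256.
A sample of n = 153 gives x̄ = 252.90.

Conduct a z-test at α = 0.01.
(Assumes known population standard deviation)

Answer: z = -3.8343, reject H₀

Derivation:
Standard error: SE = σ/√n = 10/√153 = 0.8085
z-statistic: z = (x̄ - μ₀)/SE = (252.90 - 256)/0.8085 = -3.8343
Critical value: ±2.576
p-value = 0.0001
Decision: reject H₀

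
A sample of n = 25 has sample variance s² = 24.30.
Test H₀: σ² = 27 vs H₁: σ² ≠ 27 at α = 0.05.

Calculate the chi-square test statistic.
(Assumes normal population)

df = n - 1 = 24
χ² = (n-1)s²/σ₀² = 24×24.30/27 = 21.6000
Critical values: χ²_{0.975,24} = 12.401, χ²_{0.025,24} = 39.364
Rejection region: χ² < 12.401 or χ² > 39.364
Decision: fail to reject H₀

Answer: χ² = 21.6000, fail to reject H₀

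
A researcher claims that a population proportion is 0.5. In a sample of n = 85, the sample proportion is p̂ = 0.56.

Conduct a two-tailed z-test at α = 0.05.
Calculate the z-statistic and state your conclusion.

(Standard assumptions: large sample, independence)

Answer: z = 1.1063, fail to reject H₀

Derivation:
H₀: p = 0.5, H₁: p ≠ 0.5
Standard error: SE = √(p₀(1-p₀)/n) = √(0.5×0.5/85) = 0.054233
z-statistic: z = (p̂ - p₀)/SE = (0.56 - 0.5)/0.054233 = 1.1063
Critical value: z_0.025 = ±1.960
p-value = 0.2686
Decision: fail to reject H₀ at α = 0.05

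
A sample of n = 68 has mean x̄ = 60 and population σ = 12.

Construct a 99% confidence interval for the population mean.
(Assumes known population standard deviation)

Confidence level: 99%, α = 0.01
z_0.005 = 2.576
SE = σ/√n = 12/√68 = 1.4552
Margin of error = 2.576 × 1.4552 = 3.7486
CI: x̄ ± margin = 60 ± 3.7486
CI: (56.2514, 63.7486)

Answer: (56.2514, 63.7486)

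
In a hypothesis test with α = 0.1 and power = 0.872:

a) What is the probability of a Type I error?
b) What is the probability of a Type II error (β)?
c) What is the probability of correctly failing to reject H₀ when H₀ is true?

Answer: a) 0.1, b) 0.128, c) 0.9

Derivation:
a) Type I error probability = α = 0.1
b) Power = P(reject H₀ | H₁ true) = 1 - β = 0.872, so Type II error probability = β = 1 - Power = 0.128
c) P(fail to reject H₀ | H₀ true) = 1 - α = 0.9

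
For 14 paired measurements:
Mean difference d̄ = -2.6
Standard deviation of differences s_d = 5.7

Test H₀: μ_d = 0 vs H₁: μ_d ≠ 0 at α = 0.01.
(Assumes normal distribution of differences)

Answer: t = -1.7067, fail to reject H₀

Derivation:
df = n - 1 = 13
SE = s_d/√n = 5.7/√14 = 1.5234
t = d̄/SE = -2.6/1.5234 = -1.7067
Critical value: t_{0.005,13} = ±3.012
p-value ≈ 0.1116
Decision: fail to reject H₀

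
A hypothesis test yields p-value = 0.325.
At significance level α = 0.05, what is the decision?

Compare p-value to α:
0.325 ≥ 0.05
Decision: fail to reject H₀

Answer: fail to reject H₀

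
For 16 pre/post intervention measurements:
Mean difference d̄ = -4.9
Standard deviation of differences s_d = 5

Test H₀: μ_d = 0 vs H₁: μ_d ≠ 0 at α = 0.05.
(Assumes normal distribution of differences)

df = n - 1 = 15
SE = s_d/√n = 5/√16 = 1.2500
t = d̄/SE = -4.9/1.2500 = -3.9200
Critical value: t_{0.025,15} = ±2.131
p-value ≈ 0.0014
Decision: reject H₀

Answer: t = -3.9200, reject H₀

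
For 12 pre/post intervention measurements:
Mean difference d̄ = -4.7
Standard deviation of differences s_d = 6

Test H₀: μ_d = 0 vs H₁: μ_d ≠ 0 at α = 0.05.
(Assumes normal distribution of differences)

Answer: t = -2.7135, reject H₀

Derivation:
df = n - 1 = 11
SE = s_d/√n = 6/√12 = 1.7321
t = d̄/SE = -4.7/1.7321 = -2.7135
Critical value: t_{0.025,11} = ±2.201
p-value ≈ 0.0202
Decision: reject H₀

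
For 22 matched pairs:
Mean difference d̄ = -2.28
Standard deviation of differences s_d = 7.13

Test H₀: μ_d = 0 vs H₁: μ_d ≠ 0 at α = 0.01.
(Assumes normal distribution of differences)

Answer: t = -1.4999, fail to reject H₀

Derivation:
df = n - 1 = 21
SE = s_d/√n = 7.13/√22 = 1.5201
t = d̄/SE = -2.28/1.5201 = -1.4999
Critical value: t_{0.005,21} = ±2.831
p-value ≈ 0.1485
Decision: fail to reject H₀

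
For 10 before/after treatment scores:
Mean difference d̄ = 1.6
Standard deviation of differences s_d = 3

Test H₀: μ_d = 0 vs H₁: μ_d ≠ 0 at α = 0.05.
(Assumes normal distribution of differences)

Answer: t = 1.6865, fail to reject H₀

Derivation:
df = n - 1 = 9
SE = s_d/√n = 3/√10 = 0.9487
t = d̄/SE = 1.6/0.9487 = 1.6865
Critical value: t_{0.025,9} = ±2.262
p-value ≈ 0.1260
Decision: fail to reject H₀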